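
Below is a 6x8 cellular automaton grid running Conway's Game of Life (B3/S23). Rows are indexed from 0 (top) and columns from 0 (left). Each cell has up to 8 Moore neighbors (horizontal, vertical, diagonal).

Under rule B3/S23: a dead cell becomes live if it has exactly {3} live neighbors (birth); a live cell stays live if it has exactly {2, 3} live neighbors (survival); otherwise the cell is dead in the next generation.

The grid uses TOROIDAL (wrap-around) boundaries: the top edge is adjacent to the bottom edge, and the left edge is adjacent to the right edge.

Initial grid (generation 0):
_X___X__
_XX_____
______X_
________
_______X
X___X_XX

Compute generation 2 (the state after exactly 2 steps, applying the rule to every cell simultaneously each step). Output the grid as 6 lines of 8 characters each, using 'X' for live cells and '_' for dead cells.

Answer: __X__X__
XXX___X_
________
_______X
X____X__
________

Derivation:
Simulating step by step:
Generation 0 (given above): 10 live cells
Generation 1: 14 live cells
_XX__XXX
_XX_____
________
________
X_____XX
X____XXX
Generation 2: 9 live cells
(generation 2 grid is the final answer)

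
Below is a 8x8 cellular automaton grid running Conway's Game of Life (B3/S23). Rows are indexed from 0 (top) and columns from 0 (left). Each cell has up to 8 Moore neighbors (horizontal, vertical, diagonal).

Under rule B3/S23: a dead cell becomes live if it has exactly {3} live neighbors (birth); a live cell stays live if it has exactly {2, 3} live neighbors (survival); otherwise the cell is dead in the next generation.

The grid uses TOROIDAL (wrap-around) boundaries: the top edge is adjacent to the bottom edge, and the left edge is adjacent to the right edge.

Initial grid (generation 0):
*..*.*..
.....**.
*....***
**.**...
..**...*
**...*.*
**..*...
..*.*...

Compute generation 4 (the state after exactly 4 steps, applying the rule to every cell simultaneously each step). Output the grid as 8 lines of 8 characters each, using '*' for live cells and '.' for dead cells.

Simulating step by step:
Generation 0 (given above): 25 live cells
Generation 1: 26 live cells
...*.**.
*.......
**......
.*.***..
...*..**
...**.**
..****.*
*.*.**..
Generation 2: 28 live cells
.*.*.***
**.....*
***.*...
.*.*****
*......*
*.......
***....*
.**....*
Generation 3: 14 live cells
........
...***..
....*...
...****.
.*..**..
........
..*....*
...*....
Generation 4: 9 live cells
(generation 4 grid is the final answer)

Answer: ...*....
...***..
......*.
...*..*.
...*..*.
........
........
........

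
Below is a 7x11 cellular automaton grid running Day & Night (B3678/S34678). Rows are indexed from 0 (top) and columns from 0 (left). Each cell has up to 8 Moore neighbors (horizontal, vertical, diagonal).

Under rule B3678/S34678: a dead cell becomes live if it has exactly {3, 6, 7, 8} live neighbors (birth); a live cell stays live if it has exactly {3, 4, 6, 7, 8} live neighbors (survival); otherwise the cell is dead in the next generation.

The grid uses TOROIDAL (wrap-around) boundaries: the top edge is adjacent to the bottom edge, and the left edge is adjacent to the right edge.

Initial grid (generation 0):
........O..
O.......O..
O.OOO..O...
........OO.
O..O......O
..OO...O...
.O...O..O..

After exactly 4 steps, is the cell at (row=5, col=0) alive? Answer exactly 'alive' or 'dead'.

Answer: alive

Derivation:
Simulating step by step:
Generation 0 (given above): 19 live cells
Generation 1: 21 live cells
.......O.O.
.O.O...O...
.O.......OO
OOO.O......
..O.....OO.
OOO.O......
..O....O...
Generation 2: 21 live cells
..O...O....
O.O......OO
.O.O.......
OOOO....O..
.OO.......O
.OO.....O..
...O....O..
Generation 3: 22 live cells
.O.O.....OO
..OO.......
..OO.....O.
O.OO.......
.OO......O.
OOOO.....O.
.O.....O...
Generation 4: 19 live cells
O..........
.O.OO....OO
....O......
...O......O
.OO........
O.......O.O
.OOO....OO.

Cell (5,0) at generation 4: 1 -> alive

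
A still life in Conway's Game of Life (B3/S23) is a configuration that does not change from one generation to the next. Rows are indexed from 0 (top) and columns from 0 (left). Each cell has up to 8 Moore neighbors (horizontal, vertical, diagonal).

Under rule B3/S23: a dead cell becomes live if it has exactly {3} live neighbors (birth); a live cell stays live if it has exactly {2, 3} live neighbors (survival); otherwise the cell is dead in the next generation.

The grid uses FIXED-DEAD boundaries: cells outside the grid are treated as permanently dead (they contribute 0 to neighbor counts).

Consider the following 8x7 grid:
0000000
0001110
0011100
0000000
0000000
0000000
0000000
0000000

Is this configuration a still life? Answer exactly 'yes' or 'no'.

Answer: no

Derivation:
Compute generation 1 and compare to generation 0 (given above):
Generation 1:
0000100
0010010
0010010
0001000
0000000
0000000
0000000
0000000
Cell (0,4) differs: gen0=0 vs gen1=1 -> NOT a still life.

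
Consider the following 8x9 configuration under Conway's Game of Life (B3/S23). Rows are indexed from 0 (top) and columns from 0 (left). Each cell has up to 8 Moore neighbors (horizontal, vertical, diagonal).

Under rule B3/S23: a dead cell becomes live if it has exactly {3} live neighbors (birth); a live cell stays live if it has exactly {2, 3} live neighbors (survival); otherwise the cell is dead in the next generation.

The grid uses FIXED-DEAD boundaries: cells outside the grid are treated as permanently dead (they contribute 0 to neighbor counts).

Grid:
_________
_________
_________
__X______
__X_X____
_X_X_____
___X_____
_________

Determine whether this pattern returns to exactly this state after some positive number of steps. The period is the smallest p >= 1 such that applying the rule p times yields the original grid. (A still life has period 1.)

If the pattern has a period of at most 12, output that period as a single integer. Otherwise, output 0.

Simulating and comparing each generation to the original:
Gen 0 (original, given above): 6 live cells
Gen 1: 6 live cells, differs from original
Gen 2: 6 live cells, MATCHES original -> period = 2

Answer: 2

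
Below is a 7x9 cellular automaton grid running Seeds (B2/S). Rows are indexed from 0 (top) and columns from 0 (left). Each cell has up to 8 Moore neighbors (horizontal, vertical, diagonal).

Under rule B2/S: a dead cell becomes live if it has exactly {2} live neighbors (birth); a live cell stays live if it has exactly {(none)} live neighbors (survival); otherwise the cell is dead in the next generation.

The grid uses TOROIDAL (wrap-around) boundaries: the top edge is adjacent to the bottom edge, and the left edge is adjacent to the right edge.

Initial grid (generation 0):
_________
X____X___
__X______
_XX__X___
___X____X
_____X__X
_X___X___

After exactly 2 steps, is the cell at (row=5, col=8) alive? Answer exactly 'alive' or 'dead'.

Simulating step by step:
Generation 0 (given above): 12 live cells
Generation 1: 23 live cells
XX__XXX__
_X_______
X__XXXX__
X___X____
_X___XXX_
__X___XX_
X___X_X__
Generation 2: 17 live cells
__XX___XX
_______XX
__X_____X
__X______
X_XXX____
X__XX____
__X______

Cell (5,8) at generation 2: 0 -> dead

Answer: dead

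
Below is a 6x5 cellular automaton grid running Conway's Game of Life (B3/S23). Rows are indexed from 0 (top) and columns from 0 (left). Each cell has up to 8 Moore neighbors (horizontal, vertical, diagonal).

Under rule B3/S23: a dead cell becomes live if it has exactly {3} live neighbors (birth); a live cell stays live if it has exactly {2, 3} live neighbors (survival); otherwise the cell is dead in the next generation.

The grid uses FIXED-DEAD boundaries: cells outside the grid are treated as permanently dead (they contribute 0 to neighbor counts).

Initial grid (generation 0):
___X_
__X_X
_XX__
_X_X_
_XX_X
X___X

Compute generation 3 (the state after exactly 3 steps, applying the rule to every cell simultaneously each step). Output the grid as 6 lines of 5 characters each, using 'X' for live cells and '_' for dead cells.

Simulating step by step:
Generation 0 (given above): 12 live cells
Generation 1: 12 live cells
___X_
_XX__
_X___
X__X_
XXX_X
_X_X_
Generation 2: 12 live cells
__X__
_XX__
XX___
X__X_
X___X
XX_X_
Generation 3: 12 live cells
(generation 3 grid is the final answer)

Answer: _XX__
X_X__
X____
X____
X_XXX
XX___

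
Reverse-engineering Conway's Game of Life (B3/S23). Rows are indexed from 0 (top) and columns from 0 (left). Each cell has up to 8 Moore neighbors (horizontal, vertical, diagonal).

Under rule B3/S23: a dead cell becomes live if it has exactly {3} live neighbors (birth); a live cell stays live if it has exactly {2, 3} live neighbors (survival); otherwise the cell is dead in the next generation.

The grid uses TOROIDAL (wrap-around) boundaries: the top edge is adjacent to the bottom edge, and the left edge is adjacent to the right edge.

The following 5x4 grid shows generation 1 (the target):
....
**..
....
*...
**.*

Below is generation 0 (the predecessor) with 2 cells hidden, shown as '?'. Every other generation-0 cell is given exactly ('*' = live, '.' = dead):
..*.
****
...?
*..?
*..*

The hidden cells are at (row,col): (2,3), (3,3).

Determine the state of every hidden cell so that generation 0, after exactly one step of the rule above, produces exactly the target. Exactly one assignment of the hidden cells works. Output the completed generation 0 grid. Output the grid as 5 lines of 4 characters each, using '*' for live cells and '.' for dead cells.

Hidden generation-0 cells (in order): (2,3), (3,3).
A hidden cell only influences target cells in its own 3x3 neighborhood. Try each of the 2^2 = 4 assignments, step the completed generation 0 forward once under B3/S23, and compare with the target:
  (2,3)=. (3,3)=. -> step gives (1,2)='*' but target has '.' -> reject
  (2,3)=. (3,3)=* -> step gives (1,2)='*' but target has '.' -> reject
  (2,3)=* (3,3)=. -> step reproduces the target at every cell -> ACCEPT
  (2,3)=* (3,3)=* -> step gives (3,0)='.' but target has '*' -> reject
Unique solution: (2,3)=live, (3,3)=dead.
Check: live-neighbor counts of every cell in the completed generation 0:
5546
3344
5444
3224
2323
Applying B3/S23 to generation 0 with these counts gives:
....
**..
....
*...
**.*
which matches the target exactly.

Answer: ..*.
****
...*
*...
*..*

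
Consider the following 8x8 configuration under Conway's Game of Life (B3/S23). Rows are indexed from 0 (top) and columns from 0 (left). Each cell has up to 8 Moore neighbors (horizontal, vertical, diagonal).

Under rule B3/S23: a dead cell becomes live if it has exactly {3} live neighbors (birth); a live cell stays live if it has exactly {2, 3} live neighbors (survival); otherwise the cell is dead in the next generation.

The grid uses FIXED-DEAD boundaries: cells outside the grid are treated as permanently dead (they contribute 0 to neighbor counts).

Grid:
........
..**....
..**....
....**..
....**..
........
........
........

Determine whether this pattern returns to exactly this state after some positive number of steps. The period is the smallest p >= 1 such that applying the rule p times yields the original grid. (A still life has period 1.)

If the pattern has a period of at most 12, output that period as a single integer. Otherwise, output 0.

Simulating and comparing each generation to the original:
Gen 0 (original, given above): 8 live cells
Gen 1: 6 live cells, differs from original
Gen 2: 8 live cells, MATCHES original -> period = 2

Answer: 2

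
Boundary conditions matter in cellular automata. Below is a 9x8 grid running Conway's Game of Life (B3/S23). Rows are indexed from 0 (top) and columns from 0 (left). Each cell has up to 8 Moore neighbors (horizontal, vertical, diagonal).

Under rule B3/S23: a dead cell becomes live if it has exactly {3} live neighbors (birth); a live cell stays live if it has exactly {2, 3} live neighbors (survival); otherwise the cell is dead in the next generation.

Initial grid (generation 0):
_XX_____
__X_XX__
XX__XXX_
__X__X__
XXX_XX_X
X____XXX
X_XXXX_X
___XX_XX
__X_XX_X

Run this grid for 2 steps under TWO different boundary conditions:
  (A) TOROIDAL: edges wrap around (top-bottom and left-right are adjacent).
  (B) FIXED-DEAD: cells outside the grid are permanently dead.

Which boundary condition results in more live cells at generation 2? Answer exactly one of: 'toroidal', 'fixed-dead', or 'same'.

Under TOROIDAL boundary, generation 2:
____X_X_
X_____X_
__X__X_X
________
__XX____
_X______
_XX_____
___X____
___X_XXX
Population = 17

Under FIXED-DEAD boundary, generation 2:
_XXX____
X____X__
__X__X__
________
__XX____
X_______
XXX_____
_XX___X_
______X_
Population = 17

Comparison: toroidal=17, fixed-dead=17 -> same

Answer: same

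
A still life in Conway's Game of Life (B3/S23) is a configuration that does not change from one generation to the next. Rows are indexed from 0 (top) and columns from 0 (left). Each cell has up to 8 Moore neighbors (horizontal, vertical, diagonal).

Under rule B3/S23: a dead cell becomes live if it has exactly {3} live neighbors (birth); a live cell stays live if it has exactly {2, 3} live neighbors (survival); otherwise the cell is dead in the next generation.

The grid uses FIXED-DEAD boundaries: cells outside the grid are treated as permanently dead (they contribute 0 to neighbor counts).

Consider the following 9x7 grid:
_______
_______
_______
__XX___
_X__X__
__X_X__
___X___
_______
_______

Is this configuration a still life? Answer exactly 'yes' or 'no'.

Answer: yes

Derivation:
Compute generation 1 and compare to generation 0 (given above):
Generation 1:
_______
_______
_______
__XX___
_X__X__
__X_X__
___X___
_______
_______
The grids are IDENTICAL -> still life.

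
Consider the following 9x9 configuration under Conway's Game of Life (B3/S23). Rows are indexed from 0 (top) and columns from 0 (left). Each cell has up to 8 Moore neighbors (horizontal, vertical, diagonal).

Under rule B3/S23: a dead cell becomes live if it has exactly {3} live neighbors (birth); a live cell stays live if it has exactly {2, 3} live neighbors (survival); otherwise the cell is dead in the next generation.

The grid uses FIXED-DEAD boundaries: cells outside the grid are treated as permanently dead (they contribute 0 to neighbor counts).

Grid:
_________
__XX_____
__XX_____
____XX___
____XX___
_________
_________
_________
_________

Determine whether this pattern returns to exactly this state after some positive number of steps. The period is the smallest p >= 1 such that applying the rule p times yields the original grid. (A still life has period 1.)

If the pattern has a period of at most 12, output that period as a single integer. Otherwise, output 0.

Simulating and comparing each generation to the original:
Gen 0 (original, given above): 8 live cells
Gen 1: 6 live cells, differs from original
Gen 2: 8 live cells, MATCHES original -> period = 2

Answer: 2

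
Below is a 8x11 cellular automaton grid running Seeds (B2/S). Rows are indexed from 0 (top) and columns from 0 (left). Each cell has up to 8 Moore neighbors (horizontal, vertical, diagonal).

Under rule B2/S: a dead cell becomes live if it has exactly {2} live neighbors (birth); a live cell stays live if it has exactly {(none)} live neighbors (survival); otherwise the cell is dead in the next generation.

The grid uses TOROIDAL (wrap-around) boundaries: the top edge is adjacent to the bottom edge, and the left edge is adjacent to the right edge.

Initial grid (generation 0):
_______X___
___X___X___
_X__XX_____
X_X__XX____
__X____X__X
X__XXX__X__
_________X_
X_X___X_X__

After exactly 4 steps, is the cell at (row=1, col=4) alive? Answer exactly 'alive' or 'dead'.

Simulating step by step:
Generation 0 (given above): 23 live cells
Generation 1: 22 live cells
_XXX_______
__X__X__X__
X______X___
_______X__X
________XX_
_XX___XX___
X_X___X____
_X_______XX
Generation 2: 25 live cells
____X___X_X
X___X_XX___
_X_______XX
X_____X____
XXX_______X
X__X_X___XX
___X_X__XX_
___________
Generation 3: 19 live cells
X__X__X__X_
_X_X_______
________X__
___________
___XXXX____
______X____
X_X___X____
___X_X_X__X
Generation 4: 23 live cells
_X___X_XX__
X___X__XXXX
__X________
___X__XX___
_______X___
_XX________
_X_XX_____X
________XX_

Cell (1,4) at generation 4: 1 -> alive

Answer: alive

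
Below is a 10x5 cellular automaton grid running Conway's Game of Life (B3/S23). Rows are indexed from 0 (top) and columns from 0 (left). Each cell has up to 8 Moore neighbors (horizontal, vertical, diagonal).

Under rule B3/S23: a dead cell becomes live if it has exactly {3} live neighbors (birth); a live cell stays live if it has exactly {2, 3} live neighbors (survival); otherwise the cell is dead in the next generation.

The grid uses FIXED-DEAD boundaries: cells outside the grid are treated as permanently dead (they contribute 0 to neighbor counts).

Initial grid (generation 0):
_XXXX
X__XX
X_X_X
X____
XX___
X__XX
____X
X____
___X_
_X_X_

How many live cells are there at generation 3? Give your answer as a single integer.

Answer: 14

Derivation:
Simulating step by step:
Generation 0 (given above): 21 live cells
Generation 1: 17 live cells
_XX_X
X____
X___X
X____
XX___
XX_XX
___XX
_____
__X__
__X__
Generation 2: 15 live cells
_X___
X__X_
XX___
X____
__X__
XX_XX
__XXX
___X_
_____
_____
Generation 3: 14 live cells
_____
X_X__
XX___
X____
X_XX_
_X__X
_X___
__XXX
_____
_____
Population at generation 3: 14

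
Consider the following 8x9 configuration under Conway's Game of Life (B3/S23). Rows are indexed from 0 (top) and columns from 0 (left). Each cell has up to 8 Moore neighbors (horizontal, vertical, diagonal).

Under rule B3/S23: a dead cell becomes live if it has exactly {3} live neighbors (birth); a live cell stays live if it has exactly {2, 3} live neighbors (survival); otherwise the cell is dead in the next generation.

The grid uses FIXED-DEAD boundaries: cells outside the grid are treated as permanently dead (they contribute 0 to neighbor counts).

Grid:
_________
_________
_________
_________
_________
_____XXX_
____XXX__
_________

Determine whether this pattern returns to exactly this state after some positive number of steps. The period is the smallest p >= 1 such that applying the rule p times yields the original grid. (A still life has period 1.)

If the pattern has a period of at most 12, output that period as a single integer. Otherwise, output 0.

Simulating and comparing each generation to the original:
Gen 0 (original, given above): 6 live cells
Gen 1: 6 live cells, differs from original
Gen 2: 6 live cells, MATCHES original -> period = 2

Answer: 2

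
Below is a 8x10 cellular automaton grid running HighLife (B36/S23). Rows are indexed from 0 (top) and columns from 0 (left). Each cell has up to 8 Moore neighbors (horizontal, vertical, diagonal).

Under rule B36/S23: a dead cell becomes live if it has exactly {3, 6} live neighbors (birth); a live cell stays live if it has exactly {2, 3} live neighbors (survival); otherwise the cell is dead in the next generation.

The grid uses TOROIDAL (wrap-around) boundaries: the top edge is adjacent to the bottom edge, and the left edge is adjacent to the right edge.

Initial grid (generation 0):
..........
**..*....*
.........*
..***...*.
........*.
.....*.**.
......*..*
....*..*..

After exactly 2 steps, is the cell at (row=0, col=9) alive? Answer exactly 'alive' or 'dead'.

Answer: alive

Derivation:
Simulating step by step:
Generation 0 (given above): 17 live cells
Generation 1: 21 live cells
*.........
*........*
.**.*...**
...*....**
...**...**
......****
.....**...
..........
Generation 2: 16 live cells
*........*
........*.
.***......
.......*..
*..**.....
....*.*..*
.....**.*.
..........

Cell (0,9) at generation 2: 1 -> alive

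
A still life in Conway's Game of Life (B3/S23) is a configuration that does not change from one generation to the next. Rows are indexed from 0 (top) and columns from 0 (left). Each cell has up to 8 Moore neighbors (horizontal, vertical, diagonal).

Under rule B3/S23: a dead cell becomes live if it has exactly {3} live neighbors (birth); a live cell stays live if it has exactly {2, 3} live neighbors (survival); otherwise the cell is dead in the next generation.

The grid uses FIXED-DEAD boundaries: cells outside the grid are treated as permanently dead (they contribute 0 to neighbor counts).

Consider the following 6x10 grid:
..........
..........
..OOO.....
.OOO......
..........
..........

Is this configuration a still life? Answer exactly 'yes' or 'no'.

Compute generation 1 and compare to generation 0 (given above):
Generation 1:
..........
...O......
.O..O.....
.O..O.....
..O.......
..........
Cell (1,3) differs: gen0=0 vs gen1=1 -> NOT a still life.

Answer: no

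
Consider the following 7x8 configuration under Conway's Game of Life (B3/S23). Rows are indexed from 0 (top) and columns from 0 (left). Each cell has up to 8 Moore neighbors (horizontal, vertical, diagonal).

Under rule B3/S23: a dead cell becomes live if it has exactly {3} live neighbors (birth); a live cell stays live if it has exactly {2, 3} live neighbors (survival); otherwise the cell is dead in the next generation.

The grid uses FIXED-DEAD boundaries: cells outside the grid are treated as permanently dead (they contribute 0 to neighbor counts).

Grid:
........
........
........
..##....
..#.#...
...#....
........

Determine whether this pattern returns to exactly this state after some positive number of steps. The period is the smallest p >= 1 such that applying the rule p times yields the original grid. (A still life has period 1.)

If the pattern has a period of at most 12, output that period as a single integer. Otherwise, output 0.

Simulating and comparing each generation to the original:
Gen 0 (original, given above): 5 live cells
Gen 1: 5 live cells, MATCHES original -> period = 1

Answer: 1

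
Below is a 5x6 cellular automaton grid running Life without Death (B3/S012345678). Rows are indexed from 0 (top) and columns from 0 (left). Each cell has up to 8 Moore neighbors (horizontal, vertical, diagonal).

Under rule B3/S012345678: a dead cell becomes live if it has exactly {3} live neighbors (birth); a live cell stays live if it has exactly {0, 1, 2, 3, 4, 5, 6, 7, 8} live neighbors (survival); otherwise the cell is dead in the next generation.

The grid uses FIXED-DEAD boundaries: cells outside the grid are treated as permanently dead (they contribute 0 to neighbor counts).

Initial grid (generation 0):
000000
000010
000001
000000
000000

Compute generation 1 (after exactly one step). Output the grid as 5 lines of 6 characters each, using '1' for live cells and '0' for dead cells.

Simulating step by step:
Generation 0 (given above): 2 live cells
Generation 1: 2 live cells
(generation 1 grid is the final answer)

Answer: 000000
000010
000001
000000
000000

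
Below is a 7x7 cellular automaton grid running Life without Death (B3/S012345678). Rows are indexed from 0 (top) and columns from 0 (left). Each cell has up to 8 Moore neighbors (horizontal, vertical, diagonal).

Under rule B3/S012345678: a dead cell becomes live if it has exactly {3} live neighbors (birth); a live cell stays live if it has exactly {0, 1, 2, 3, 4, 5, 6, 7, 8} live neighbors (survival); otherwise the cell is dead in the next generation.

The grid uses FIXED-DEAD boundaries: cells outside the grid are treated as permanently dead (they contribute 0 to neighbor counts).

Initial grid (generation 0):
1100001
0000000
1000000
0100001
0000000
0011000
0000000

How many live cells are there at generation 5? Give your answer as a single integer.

Simulating step by step:
Generation 0 (given above): 8 live cells
Generation 1: 11 live cells
1100001
1100000
1000000
0100001
0010000
0011000
0000000
Generation 2: 13 live cells
1100001
1100000
1000000
0100001
0111000
0011000
0000000
Generation 3: 15 live cells
1100001
1100000
1000000
1100001
0111000
0111000
0000000
Generation 4: 16 live cells
1100001
1100000
1000000
1100001
0111000
0111000
0010000
Generation 5: 18 live cells
1100001
1100000
1000000
1100001
0111000
0111000
0111000
Population at generation 5: 18

Answer: 18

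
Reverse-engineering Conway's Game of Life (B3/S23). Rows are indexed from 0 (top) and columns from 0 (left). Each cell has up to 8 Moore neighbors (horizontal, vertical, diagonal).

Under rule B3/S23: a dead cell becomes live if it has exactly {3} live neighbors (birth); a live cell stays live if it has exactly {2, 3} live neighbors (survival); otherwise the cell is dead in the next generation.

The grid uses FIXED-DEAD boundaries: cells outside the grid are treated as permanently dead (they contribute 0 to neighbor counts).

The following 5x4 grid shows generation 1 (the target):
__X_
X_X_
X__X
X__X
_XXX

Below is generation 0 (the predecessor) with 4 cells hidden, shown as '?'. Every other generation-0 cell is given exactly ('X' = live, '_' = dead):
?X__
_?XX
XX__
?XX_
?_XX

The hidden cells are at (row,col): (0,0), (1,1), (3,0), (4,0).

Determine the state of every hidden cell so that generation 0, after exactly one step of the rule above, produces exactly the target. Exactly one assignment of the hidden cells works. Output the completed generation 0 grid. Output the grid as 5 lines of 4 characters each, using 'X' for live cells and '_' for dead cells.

Answer: _X__
__XX
XX__
_XX_
__XX

Derivation:
Hidden generation-0 cells (in order): (0,0), (1,1), (3,0), (4,0).
A hidden cell only influences target cells in its own 3x3 neighborhood. Try each of the 2^4 = 16 assignments, step the completed generation 0 forward once under B3/S23, and compare with the target:
  (0,0)=_ (1,1)=_ (3,0)=_ (4,0)=_ -> step reproduces the target at every cell -> ACCEPT
  (0,0)=_ (1,1)=_ (3,0)=_ (4,0)=X -> step gives (3,0)='_' but target has 'X' -> reject
  (0,0)=_ (1,1)=_ (3,0)=X (4,0)=_ -> step gives (4,1)='_' but target has 'X' -> reject
  (0,0)=_ (1,1)=_ (3,0)=X (4,0)=X -> step gives (3,0)='_' but target has 'X' -> reject
  (0,0)=_ (1,1)=X (3,0)=_ (4,0)=_ -> step gives (0,1)='X' but target has '_' -> reject
  (0,0)=_ (1,1)=X (3,0)=_ (4,0)=X -> step gives (0,1)='X' but target has '_' -> reject
  (0,0)=_ (1,1)=X (3,0)=X (4,0)=_ -> step gives (0,1)='X' but target has '_' -> reject
  (0,0)=_ (1,1)=X (3,0)=X (4,0)=X -> step gives (0,1)='X' but target has '_' -> reject
  (0,0)=X (1,1)=_ (3,0)=_ (4,0)=_ -> step gives (0,1)='X' but target has '_' -> reject
  (0,0)=X (1,1)=_ (3,0)=_ (4,0)=X -> step gives (0,1)='X' but target has '_' -> reject
  (0,0)=X (1,1)=_ (3,0)=X (4,0)=_ -> step gives (0,1)='X' but target has '_' -> reject
  (0,0)=X (1,1)=_ (3,0)=X (4,0)=X -> step gives (0,1)='X' but target has '_' -> reject
  (0,0)=X (1,1)=X (3,0)=_ (4,0)=_ -> step gives (0,0)='X' but target has '_' -> reject
  (0,0)=X (1,1)=X (3,0)=_ (4,0)=X -> step gives (0,0)='X' but target has '_' -> reject
  (0,0)=X (1,1)=X (3,0)=X (4,0)=_ -> step gives (0,0)='X' but target has '_' -> reject
  (0,0)=X (1,1)=X (3,0)=X (4,0)=X -> step gives (0,0)='X' but target has '_' -> reject
Unique solution: (0,0)=dead, (1,1)=dead, (3,0)=dead, (4,0)=dead.
Check: live-neighbor counts of every cell in the completed generation 0:
1132
3431
2453
3443
1332
Applying B3/S23 to generation 0 with these counts gives:
__X_
X_X_
X__X
X__X
_XXX
which matches the target exactly.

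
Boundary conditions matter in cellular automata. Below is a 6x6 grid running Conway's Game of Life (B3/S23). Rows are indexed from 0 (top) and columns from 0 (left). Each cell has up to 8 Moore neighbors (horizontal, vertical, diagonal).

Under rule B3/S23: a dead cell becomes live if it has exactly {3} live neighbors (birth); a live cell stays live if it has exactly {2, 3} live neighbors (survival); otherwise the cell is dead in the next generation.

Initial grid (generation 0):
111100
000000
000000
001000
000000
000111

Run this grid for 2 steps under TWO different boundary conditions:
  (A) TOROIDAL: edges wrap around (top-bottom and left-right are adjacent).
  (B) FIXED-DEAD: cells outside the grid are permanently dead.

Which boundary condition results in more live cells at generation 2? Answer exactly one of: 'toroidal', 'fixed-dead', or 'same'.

Under TOROIDAL boundary, generation 2:
000000
000100
000000
000000
101100
000000
Population = 4

Under FIXED-DEAD boundary, generation 2:
011000
011000
000000
000000
000110
000110
Population = 8

Comparison: toroidal=4, fixed-dead=8 -> fixed-dead

Answer: fixed-dead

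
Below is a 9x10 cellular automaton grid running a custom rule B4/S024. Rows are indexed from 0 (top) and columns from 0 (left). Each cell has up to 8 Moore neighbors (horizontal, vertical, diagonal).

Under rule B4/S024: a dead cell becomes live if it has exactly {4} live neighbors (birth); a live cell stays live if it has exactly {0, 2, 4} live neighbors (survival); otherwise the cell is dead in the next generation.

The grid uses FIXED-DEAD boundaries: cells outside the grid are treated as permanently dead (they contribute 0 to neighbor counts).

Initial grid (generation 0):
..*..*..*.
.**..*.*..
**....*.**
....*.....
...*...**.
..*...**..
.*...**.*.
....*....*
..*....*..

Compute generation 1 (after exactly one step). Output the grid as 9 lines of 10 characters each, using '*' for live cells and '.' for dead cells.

Simulating step by step:
Generation 0 (given above): 27 live cells
Generation 1: 19 live cells
(generation 1 grid is the final answer)

Answer: ..*.......
.*...**.*.
*.....*.*.
.......**.
...*....*.
..*...*.*.
.......**.
..........
..*....*..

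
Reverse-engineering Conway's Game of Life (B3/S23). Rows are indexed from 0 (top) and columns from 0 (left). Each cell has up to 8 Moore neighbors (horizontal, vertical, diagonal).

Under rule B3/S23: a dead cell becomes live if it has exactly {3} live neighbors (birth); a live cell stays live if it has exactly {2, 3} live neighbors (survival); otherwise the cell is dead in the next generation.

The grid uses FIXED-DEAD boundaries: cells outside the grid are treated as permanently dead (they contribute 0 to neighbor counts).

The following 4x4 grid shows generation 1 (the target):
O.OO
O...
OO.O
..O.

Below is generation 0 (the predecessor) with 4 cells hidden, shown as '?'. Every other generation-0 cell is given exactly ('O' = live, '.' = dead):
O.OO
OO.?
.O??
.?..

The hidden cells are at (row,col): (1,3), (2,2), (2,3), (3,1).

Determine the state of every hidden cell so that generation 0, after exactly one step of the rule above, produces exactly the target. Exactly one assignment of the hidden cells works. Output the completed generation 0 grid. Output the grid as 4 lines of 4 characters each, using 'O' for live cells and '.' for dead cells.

Hidden generation-0 cells (in order): (1,3), (2,2), (2,3), (3,1).
A hidden cell only influences target cells in its own 3x3 neighborhood. Try each of the 2^4 = 16 assignments, step the completed generation 0 forward once under B3/S23, and compare with the target:
  (1,3)=. (2,2)=. (2,3)=. (3,1)=. -> step gives (0,3)='.' but target has 'O' -> reject
  (1,3)=. (2,2)=. (2,3)=. (3,1)=O -> step gives (0,3)='.' but target has 'O' -> reject
  (1,3)=. (2,2)=. (2,3)=O (3,1)=. -> step gives (0,3)='.' but target has 'O' -> reject
  (1,3)=. (2,2)=. (2,3)=O (3,1)=O -> step gives (0,3)='.' but target has 'O' -> reject
  (1,3)=. (2,2)=O (2,3)=. (3,1)=. -> step gives (0,3)='.' but target has 'O' -> reject
  (1,3)=. (2,2)=O (2,3)=. (3,1)=O -> step gives (0,3)='.' but target has 'O' -> reject
  (1,3)=. (2,2)=O (2,3)=O (3,1)=. -> step gives (0,3)='.' but target has 'O' -> reject
  (1,3)=. (2,2)=O (2,3)=O (3,1)=O -> step gives (0,3)='.' but target has 'O' -> reject
  (1,3)=O (2,2)=. (2,3)=. (3,1)=. -> step gives (1,3)='O' but target has '.' -> reject
  (1,3)=O (2,2)=. (2,3)=. (3,1)=O -> step gives (1,3)='O' but target has '.' -> reject
  (1,3)=O (2,2)=. (2,3)=O (3,1)=. -> step gives (1,3)='O' but target has '.' -> reject
  (1,3)=O (2,2)=. (2,3)=O (3,1)=O -> step gives (1,3)='O' but target has '.' -> reject
  (1,3)=O (2,2)=O (2,3)=. (3,1)=. -> step gives (1,3)='O' but target has '.' -> reject
  (1,3)=O (2,2)=O (2,3)=. (3,1)=O -> step gives (1,3)='O' but target has '.' -> reject
  (1,3)=O (2,2)=O (2,3)=O (3,1)=. -> step reproduces the target at every cell -> ACCEPT
  (1,3)=O (2,2)=O (2,3)=O (3,1)=O -> step gives (2,0)='.' but target has 'O' -> reject
Unique solution: (1,3)=live, (2,2)=live, (2,3)=live, (3,1)=dead.
Check: live-neighbor counts of every cell in the completed generation 0:
2432
3574
3342
1232
Applying B3/S23 to generation 0 with these counts gives:
O.OO
O...
OO.O
..O.
which matches the target exactly.

Answer: O.OO
OO.O
.OOO
....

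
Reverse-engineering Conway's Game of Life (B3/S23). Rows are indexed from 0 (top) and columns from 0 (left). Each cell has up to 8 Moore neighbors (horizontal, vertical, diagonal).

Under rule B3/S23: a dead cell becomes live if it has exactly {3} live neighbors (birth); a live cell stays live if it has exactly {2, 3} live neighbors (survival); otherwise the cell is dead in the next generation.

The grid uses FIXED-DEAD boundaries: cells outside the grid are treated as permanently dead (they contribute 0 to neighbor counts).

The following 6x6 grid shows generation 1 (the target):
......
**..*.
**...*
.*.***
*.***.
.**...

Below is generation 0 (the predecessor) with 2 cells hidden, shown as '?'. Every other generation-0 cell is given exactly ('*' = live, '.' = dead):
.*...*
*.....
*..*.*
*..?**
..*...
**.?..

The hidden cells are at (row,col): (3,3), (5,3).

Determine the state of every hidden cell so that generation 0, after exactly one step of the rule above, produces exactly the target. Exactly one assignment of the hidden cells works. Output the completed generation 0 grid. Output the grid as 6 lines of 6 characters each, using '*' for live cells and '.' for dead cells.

Answer: .*...*
*.....
*..*.*
*...**
..*...
**.*..

Derivation:
Hidden generation-0 cells (in order): (3,3), (5,3).
A hidden cell only influences target cells in its own 3x3 neighborhood. Try each of the 2^2 = 4 assignments, step the completed generation 0 forward once under B3/S23, and compare with the target:
  (3,3)=. (5,3)=. -> step gives (4,2)='.' but target has '*' -> reject
  (3,3)=. (5,3)=* -> step reproduces the target at every cell -> ACCEPT
  (3,3)=* (5,3)=. -> step gives (2,3)='*' but target has '.' -> reject
  (3,3)=* (5,3)=* -> step gives (2,3)='*' but target has '.' -> reject
Unique solution: (3,3)=dead, (5,3)=live.
Check: live-neighbor counts of every cell in the completed generation 0:
211010
232132
231142
132332
342332
123110
Applying B3/S23 to generation 0 with these counts gives:
......
**..*.
**...*
.*.***
*.***.
.**...
which matches the target exactly.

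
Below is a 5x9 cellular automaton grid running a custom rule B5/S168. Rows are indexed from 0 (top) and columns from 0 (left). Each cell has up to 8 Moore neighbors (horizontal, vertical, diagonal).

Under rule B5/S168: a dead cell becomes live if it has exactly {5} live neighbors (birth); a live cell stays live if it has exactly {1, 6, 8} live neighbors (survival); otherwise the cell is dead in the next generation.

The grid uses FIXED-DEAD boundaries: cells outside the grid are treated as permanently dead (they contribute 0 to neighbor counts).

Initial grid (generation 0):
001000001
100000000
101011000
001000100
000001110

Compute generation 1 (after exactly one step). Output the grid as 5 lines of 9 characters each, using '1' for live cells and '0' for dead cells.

Answer: 000000000
100000000
101010000
001001000
000000000

Derivation:
Simulating step by step:
Generation 0 (given above): 12 live cells
Generation 1: 6 live cells
(generation 1 grid is the final answer)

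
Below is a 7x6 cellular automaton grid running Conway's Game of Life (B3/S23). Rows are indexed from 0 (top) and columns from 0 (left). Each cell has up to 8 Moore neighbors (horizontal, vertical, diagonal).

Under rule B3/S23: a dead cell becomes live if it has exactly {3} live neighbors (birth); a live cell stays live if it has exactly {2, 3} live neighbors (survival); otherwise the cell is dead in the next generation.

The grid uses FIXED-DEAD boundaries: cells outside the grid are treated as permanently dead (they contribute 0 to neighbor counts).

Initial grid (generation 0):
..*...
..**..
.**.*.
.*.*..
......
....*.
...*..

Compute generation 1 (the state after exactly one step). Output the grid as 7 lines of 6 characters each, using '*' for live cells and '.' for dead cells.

Simulating step by step:
Generation 0 (given above): 10 live cells
Generation 1: 6 live cells
(generation 1 grid is the final answer)

Answer: ..**..
......
.*..*.
.*.*..
......
......
......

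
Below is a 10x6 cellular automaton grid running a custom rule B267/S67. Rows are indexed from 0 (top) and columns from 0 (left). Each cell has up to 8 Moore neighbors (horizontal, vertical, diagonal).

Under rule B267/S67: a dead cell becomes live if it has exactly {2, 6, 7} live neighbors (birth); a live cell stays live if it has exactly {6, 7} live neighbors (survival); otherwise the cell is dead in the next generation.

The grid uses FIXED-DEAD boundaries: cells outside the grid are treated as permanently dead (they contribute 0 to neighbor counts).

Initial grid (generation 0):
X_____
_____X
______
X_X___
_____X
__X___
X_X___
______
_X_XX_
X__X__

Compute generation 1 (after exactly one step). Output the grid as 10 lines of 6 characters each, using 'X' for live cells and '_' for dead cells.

Answer: ______
______
_X____
_X____
__XX__
___X__
___X__
X___X_
X_____
_X____

Derivation:
Simulating step by step:
Generation 0 (given above): 13 live cells
Generation 1: 10 live cells
(generation 1 grid is the final answer)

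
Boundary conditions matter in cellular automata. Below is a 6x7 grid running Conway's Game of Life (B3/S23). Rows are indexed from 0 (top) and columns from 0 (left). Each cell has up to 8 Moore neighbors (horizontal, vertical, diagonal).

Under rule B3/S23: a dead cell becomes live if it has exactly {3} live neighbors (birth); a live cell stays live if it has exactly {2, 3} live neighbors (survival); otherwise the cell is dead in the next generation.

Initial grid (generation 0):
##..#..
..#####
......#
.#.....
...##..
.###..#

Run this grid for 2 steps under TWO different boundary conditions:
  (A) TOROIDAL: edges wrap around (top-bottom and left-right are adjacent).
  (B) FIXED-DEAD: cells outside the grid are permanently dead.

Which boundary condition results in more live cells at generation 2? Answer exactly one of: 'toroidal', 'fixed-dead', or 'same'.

Under TOROIDAL boundary, generation 2:
##.###.
.#..#.#
#...#.#
.....##
###.#..
###.#..
Population = 21

Under FIXED-DEAD boundary, generation 2:
.#..##.
.......
.#..#..
.....#.
....#..
..#.#..
Population = 9

Comparison: toroidal=21, fixed-dead=9 -> toroidal

Answer: toroidal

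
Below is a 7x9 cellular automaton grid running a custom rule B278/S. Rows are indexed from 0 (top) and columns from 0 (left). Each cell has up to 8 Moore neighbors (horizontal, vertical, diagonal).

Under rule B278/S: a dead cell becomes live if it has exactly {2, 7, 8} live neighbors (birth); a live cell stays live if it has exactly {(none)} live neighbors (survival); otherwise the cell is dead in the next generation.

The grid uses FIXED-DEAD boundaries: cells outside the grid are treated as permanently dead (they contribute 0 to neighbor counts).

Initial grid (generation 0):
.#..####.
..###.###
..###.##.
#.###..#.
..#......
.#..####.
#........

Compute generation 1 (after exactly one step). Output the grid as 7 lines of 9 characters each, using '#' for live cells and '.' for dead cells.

Answer: .........
.....#...
.........
........#
#.......#
#.##.....
.#..#..#.

Derivation:
Simulating step by step:
Generation 0 (given above): 28 live cells
Generation 1: 10 live cells
(generation 1 grid is the final answer)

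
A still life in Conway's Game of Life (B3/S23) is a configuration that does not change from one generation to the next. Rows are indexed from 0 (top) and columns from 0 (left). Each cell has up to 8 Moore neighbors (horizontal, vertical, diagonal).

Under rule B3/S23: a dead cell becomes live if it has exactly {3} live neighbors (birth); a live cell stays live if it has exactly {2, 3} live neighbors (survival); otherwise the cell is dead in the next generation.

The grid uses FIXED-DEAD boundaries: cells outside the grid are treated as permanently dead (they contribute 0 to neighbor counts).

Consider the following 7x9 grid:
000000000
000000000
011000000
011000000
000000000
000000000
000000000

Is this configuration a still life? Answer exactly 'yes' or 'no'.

Answer: yes

Derivation:
Compute generation 1 and compare to generation 0 (given above):
Generation 1:
000000000
000000000
011000000
011000000
000000000
000000000
000000000
The grids are IDENTICAL -> still life.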